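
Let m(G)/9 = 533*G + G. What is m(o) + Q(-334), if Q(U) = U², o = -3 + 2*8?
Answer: 174034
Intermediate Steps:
o = 13 (o = -3 + 16 = 13)
m(G) = 4806*G (m(G) = 9*(533*G + G) = 9*(534*G) = 4806*G)
m(o) + Q(-334) = 4806*13 + (-334)² = 62478 + 111556 = 174034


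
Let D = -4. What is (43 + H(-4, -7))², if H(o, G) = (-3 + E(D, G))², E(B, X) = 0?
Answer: 2704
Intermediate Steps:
H(o, G) = 9 (H(o, G) = (-3 + 0)² = (-3)² = 9)
(43 + H(-4, -7))² = (43 + 9)² = 52² = 2704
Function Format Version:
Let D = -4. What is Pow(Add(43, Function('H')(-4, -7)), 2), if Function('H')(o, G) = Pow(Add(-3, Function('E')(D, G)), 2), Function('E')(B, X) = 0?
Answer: 2704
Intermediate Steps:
Function('H')(o, G) = 9 (Function('H')(o, G) = Pow(Add(-3, 0), 2) = Pow(-3, 2) = 9)
Pow(Add(43, Function('H')(-4, -7)), 2) = Pow(Add(43, 9), 2) = Pow(52, 2) = 2704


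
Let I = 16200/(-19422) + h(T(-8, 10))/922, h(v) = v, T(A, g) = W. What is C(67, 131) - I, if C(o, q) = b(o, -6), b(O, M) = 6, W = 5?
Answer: 6793433/994838 ≈ 6.8287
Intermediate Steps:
T(A, g) = 5
C(o, q) = 6
I = -824405/994838 (I = 16200/(-19422) + 5/922 = 16200*(-1/19422) + 5*(1/922) = -900/1079 + 5/922 = -824405/994838 ≈ -0.82868)
C(67, 131) - I = 6 - 1*(-824405/994838) = 6 + 824405/994838 = 6793433/994838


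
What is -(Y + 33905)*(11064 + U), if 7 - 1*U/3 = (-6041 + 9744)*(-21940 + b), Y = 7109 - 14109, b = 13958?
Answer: -2386019424315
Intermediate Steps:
Y = -7000
U = 88672059 (U = 21 - 3*(-6041 + 9744)*(-21940 + 13958) = 21 - 11109*(-7982) = 21 - 3*(-29557346) = 21 + 88672038 = 88672059)
-(Y + 33905)*(11064 + U) = -(-7000 + 33905)*(11064 + 88672059) = -26905*88683123 = -1*2386019424315 = -2386019424315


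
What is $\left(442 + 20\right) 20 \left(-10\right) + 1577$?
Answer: $-90823$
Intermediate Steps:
$\left(442 + 20\right) 20 \left(-10\right) + 1577 = 462 \left(-200\right) + 1577 = -92400 + 1577 = -90823$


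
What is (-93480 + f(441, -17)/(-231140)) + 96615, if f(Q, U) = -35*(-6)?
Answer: 10351767/3302 ≈ 3135.0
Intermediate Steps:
f(Q, U) = 210
(-93480 + f(441, -17)/(-231140)) + 96615 = (-93480 + 210/(-231140)) + 96615 = (-93480 + 210*(-1/231140)) + 96615 = (-93480 - 3/3302) + 96615 = -308670963/3302 + 96615 = 10351767/3302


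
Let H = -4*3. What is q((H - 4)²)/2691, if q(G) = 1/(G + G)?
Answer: 1/1377792 ≈ 7.2580e-7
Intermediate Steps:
H = -12
q(G) = 1/(2*G)
q((H - 4)²)/2691 = (1/(2*((-12 - 4)²)))/2691 = (1/(2*((-16)²)))*(1/2691) = ((½)/256)*(1/2691) = ((½)*(1/256))*(1/2691) = (1/512)*(1/2691) = 1/1377792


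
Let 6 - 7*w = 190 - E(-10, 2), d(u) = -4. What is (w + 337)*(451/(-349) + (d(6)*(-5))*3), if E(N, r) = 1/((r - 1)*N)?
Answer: 63659323/3490 ≈ 18241.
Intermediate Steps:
E(N, r) = 1/(N*(-1 + r)) (E(N, r) = 1/((-1 + r)*N) = 1/(N*(-1 + r)))
w = -263/10 (w = 6/7 - (190 - 1/((-10)*(-1 + 2)))/7 = 6/7 - (190 - (-1)/(10*1))/7 = 6/7 - (190 - (-1)/10)/7 = 6/7 - (190 - 1*(-⅒))/7 = 6/7 - (190 + ⅒)/7 = 6/7 - ⅐*1901/10 = 6/7 - 1901/70 = -263/10 ≈ -26.300)
(w + 337)*(451/(-349) + (d(6)*(-5))*3) = (-263/10 + 337)*(451/(-349) - 4*(-5)*3) = 3107*(451*(-1/349) + 20*3)/10 = 3107*(-451/349 + 60)/10 = (3107/10)*(20489/349) = 63659323/3490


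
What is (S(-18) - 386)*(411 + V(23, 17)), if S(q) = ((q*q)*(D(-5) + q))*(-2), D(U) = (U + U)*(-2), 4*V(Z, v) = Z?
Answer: -1401947/2 ≈ -7.0097e+5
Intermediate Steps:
V(Z, v) = Z/4
D(U) = -4*U (D(U) = (2*U)*(-2) = -4*U)
S(q) = -2*q**2*(20 + q) (S(q) = ((q*q)*(-4*(-5) + q))*(-2) = (q**2*(20 + q))*(-2) = -2*q**2*(20 + q))
(S(-18) - 386)*(411 + V(23, 17)) = (2*(-18)**2*(-20 - 1*(-18)) - 386)*(411 + (1/4)*23) = (2*324*(-20 + 18) - 386)*(411 + 23/4) = (2*324*(-2) - 386)*(1667/4) = (-1296 - 386)*(1667/4) = -1682*1667/4 = -1401947/2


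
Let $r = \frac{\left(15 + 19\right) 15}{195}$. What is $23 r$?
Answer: $\frac{782}{13} \approx 60.154$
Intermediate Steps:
$r = \frac{34}{13}$ ($r = 34 \cdot 15 \cdot \frac{1}{195} = 510 \cdot \frac{1}{195} = \frac{34}{13} \approx 2.6154$)
$23 r = 23 \cdot \frac{34}{13} = \frac{782}{13}$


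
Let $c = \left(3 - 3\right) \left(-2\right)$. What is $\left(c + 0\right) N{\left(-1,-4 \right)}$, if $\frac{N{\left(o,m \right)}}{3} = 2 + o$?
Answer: $0$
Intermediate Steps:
$c = 0$ ($c = 0 \left(-2\right) = 0$)
$N{\left(o,m \right)} = 6 + 3 o$ ($N{\left(o,m \right)} = 3 \left(2 + o\right) = 6 + 3 o$)
$\left(c + 0\right) N{\left(-1,-4 \right)} = \left(0 + 0\right) \left(6 + 3 \left(-1\right)\right) = 0 \left(6 - 3\right) = 0 \cdot 3 = 0$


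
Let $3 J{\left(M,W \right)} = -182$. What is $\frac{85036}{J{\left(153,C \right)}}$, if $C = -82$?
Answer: $- \frac{18222}{13} \approx -1401.7$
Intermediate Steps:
$J{\left(M,W \right)} = - \frac{182}{3}$ ($J{\left(M,W \right)} = \frac{1}{3} \left(-182\right) = - \frac{182}{3}$)
$\frac{85036}{J{\left(153,C \right)}} = \frac{85036}{- \frac{182}{3}} = 85036 \left(- \frac{3}{182}\right) = - \frac{18222}{13}$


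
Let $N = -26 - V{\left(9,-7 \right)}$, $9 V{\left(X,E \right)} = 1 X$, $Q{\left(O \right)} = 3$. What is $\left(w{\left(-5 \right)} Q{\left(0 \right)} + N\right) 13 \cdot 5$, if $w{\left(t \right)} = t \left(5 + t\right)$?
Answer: $-1755$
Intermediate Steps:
$V{\left(X,E \right)} = \frac{X}{9}$ ($V{\left(X,E \right)} = \frac{1 X}{9} = \frac{X}{9}$)
$N = -27$ ($N = -26 - \frac{1}{9} \cdot 9 = -26 - 1 = -27$)
$\left(w{\left(-5 \right)} Q{\left(0 \right)} + N\right) 13 \cdot 5 = \left(- 5 \left(5 - 5\right) 3 - 27\right) 13 \cdot 5 = \left(\left(-5\right) 0 \cdot 3 - 27\right) 65 = \left(0 \cdot 3 - 27\right) 65 = \left(0 - 27\right) 65 = \left(-27\right) 65 = -1755$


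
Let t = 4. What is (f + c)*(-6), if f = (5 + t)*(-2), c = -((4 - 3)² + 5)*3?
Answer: 216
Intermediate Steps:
c = -18 (c = -(1² + 5)*3 = -(1 + 5)*3 = -6*3 = -1*18 = -18)
f = -18 (f = (5 + 4)*(-2) = 9*(-2) = -18)
(f + c)*(-6) = (-18 - 18)*(-6) = -36*(-6) = 216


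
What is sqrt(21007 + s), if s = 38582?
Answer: 3*sqrt(6621) ≈ 244.11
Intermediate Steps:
sqrt(21007 + s) = sqrt(21007 + 38582) = sqrt(59589) = 3*sqrt(6621)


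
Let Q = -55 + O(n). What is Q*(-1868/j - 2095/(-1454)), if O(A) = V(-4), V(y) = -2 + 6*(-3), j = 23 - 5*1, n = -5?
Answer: 33479525/4362 ≈ 7675.3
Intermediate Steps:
j = 18 (j = 23 - 5 = 18)
V(y) = -20 (V(y) = -2 - 18 = -20)
O(A) = -20
Q = -75 (Q = -55 - 20 = -75)
Q*(-1868/j - 2095/(-1454)) = -75*(-1868/18 - 2095/(-1454)) = -75*(-1868*1/18 - 2095*(-1/1454)) = -75*(-934/9 + 2095/1454) = -75*(-1339181/13086) = 33479525/4362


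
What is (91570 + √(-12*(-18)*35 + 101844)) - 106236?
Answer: -14666 + 6*√3039 ≈ -14335.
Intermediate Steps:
(91570 + √(-12*(-18)*35 + 101844)) - 106236 = (91570 + √(216*35 + 101844)) - 106236 = (91570 + √(7560 + 101844)) - 106236 = (91570 + √109404) - 106236 = (91570 + 6*√3039) - 106236 = -14666 + 6*√3039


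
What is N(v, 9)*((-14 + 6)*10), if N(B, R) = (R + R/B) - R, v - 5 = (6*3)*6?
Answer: -720/113 ≈ -6.3717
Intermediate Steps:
v = 113 (v = 5 + (6*3)*6 = 5 + 18*6 = 5 + 108 = 113)
N(B, R) = R/B
N(v, 9)*((-14 + 6)*10) = (9/113)*((-14 + 6)*10) = (9*(1/113))*(-8*10) = (9/113)*(-80) = -720/113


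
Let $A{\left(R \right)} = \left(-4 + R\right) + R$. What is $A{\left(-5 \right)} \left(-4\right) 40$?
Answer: $2240$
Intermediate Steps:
$A{\left(R \right)} = -4 + 2 R$
$A{\left(-5 \right)} \left(-4\right) 40 = \left(-4 + 2 \left(-5\right)\right) \left(-4\right) 40 = \left(-4 - 10\right) \left(-4\right) 40 = \left(-14\right) \left(-4\right) 40 = 56 \cdot 40 = 2240$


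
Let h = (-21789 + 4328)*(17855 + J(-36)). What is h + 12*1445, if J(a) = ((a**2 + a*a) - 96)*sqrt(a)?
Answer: -311748815 - 261495936*I ≈ -3.1175e+8 - 2.615e+8*I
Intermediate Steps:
J(a) = sqrt(a)*(-96 + 2*a**2) (J(a) = ((a**2 + a**2) - 96)*sqrt(a) = (2*a**2 - 96)*sqrt(a) = (-96 + 2*a**2)*sqrt(a) = sqrt(a)*(-96 + 2*a**2))
h = -311766155 - 261495936*I (h = (-21789 + 4328)*(17855 + 2*sqrt(-36)*(-48 + (-36)**2)) = -17461*(17855 + 2*(6*I)*(-48 + 1296)) = -17461*(17855 + 2*(6*I)*1248) = -17461*(17855 + 14976*I) = -311766155 - 261495936*I ≈ -3.1177e+8 - 2.615e+8*I)
h + 12*1445 = (-311766155 - 261495936*I) + 12*1445 = (-311766155 - 261495936*I) + 17340 = -311748815 - 261495936*I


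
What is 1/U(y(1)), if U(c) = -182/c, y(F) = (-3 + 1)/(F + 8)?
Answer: 1/819 ≈ 0.0012210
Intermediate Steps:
y(F) = -2/(8 + F)
1/U(y(1)) = 1/(-182/((-2/(8 + 1)))) = 1/(-182/((-2/9))) = 1/(-182/((-2*⅑))) = 1/(-182/(-2/9)) = 1/(-182*(-9/2)) = 1/819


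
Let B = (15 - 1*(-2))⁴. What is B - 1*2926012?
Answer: -2842491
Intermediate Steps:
B = 83521 (B = (15 + 2)⁴ = 17⁴ = 83521)
B - 1*2926012 = 83521 - 1*2926012 = 83521 - 2926012 = -2842491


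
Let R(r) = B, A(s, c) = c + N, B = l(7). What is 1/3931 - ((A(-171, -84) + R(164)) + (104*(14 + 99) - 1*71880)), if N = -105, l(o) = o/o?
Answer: 237102197/3931 ≈ 60316.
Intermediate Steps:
l(o) = 1
B = 1
A(s, c) = -105 + c (A(s, c) = c - 105 = -105 + c)
R(r) = 1
1/3931 - ((A(-171, -84) + R(164)) + (104*(14 + 99) - 1*71880)) = 1/3931 - (((-105 - 84) + 1) + (104*(14 + 99) - 1*71880)) = 1/3931 - ((-189 + 1) + (104*113 - 71880)) = 1/3931 - (-188 + (11752 - 71880)) = 1/3931 - (-188 - 60128) = 1/3931 - 1*(-60316) = 1/3931 + 60316 = 237102197/3931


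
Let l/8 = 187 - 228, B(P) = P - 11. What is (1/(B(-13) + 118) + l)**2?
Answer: 950550561/8836 ≈ 1.0758e+5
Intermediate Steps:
B(P) = -11 + P
l = -328 (l = 8*(187 - 228) = 8*(-41) = -328)
(1/(B(-13) + 118) + l)**2 = (1/((-11 - 13) + 118) - 328)**2 = (1/(-24 + 118) - 328)**2 = (1/94 - 328)**2 = (-30831/94)**2 = 950550561/8836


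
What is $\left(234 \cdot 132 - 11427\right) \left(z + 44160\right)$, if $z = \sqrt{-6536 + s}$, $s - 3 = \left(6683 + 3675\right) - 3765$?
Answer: $859397760 + 38922 \sqrt{15} \approx 8.5955 \cdot 10^{8}$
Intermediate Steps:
$s = 6596$ ($s = 3 + \left(\left(6683 + 3675\right) - 3765\right) = 3 + \left(10358 - 3765\right) = 3 + 6593 = 6596$)
$z = 2 \sqrt{15}$ ($z = \sqrt{-6536 + 6596} = \sqrt{60} = 2 \sqrt{15} \approx 7.746$)
$\left(234 \cdot 132 - 11427\right) \left(z + 44160\right) = \left(234 \cdot 132 - 11427\right) \left(2 \sqrt{15} + 44160\right) = \left(30888 - 11427\right) \left(44160 + 2 \sqrt{15}\right) = 19461 \left(44160 + 2 \sqrt{15}\right) = 859397760 + 38922 \sqrt{15}$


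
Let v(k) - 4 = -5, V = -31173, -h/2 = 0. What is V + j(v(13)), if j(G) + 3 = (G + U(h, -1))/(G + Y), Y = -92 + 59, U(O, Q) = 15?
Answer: -529999/17 ≈ -31176.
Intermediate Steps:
h = 0 (h = -2*0 = 0)
v(k) = -1 (v(k) = 4 - 5 = -1)
Y = -33
j(G) = -3 + (15 + G)/(-33 + G) (j(G) = -3 + (G + 15)/(G - 33) = -3 + (15 + G)/(-33 + G))
V + j(v(13)) = -31173 + 2*(57 - 1*(-1))/(-33 - 1) = -31173 + 2*(57 + 1)/(-34) = -31173 + 2*(-1/34)*58 = -31173 - 58/17 = -529999/17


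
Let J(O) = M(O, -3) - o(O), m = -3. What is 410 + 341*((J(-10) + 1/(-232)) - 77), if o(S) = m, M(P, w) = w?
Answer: -5996845/232 ≈ -25848.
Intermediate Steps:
o(S) = -3
J(O) = 0 (J(O) = -3 - 1*(-3) = -3 + 3 = 0)
410 + 341*((J(-10) + 1/(-232)) - 77) = 410 + 341*((0 + 1/(-232)) - 77) = 410 + 341*((0 - 1/232) - 77) = 410 + 341*(-1/232 - 77) = 410 + 341*(-17865/232) = 410 - 6091965/232 = -5996845/232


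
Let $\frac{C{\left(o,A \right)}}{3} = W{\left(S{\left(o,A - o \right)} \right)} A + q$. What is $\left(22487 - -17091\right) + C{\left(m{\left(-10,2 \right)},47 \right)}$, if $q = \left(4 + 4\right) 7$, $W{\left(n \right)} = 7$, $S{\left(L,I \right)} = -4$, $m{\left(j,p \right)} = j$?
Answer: $40733$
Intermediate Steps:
$q = 56$ ($q = 8 \cdot 7 = 56$)
$C{\left(o,A \right)} = 168 + 21 A$ ($C{\left(o,A \right)} = 3 \left(7 A + 56\right) = 3 \left(56 + 7 A\right) = 168 + 21 A$)
$\left(22487 - -17091\right) + C{\left(m{\left(-10,2 \right)},47 \right)} = \left(22487 - -17091\right) + \left(168 + 21 \cdot 47\right) = \left(22487 + 17091\right) + \left(168 + 987\right) = 39578 + 1155 = 40733$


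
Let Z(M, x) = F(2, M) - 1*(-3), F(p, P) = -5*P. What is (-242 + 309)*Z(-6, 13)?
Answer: 2211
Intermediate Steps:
Z(M, x) = 3 - 5*M (Z(M, x) = -5*M - 1*(-3) = -5*M + 3 = 3 - 5*M)
(-242 + 309)*Z(-6, 13) = (-242 + 309)*(3 - 5*(-6)) = 67*(3 + 30) = 67*33 = 2211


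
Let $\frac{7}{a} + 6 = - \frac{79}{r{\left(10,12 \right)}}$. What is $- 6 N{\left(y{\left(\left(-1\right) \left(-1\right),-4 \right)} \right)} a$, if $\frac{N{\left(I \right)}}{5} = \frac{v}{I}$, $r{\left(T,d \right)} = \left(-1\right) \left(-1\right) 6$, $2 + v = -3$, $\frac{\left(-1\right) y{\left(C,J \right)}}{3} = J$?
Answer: $- \frac{105}{23} \approx -4.5652$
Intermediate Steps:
$y{\left(C,J \right)} = - 3 J$
$v = -5$ ($v = -2 - 3 = -5$)
$r{\left(T,d \right)} = 6$ ($r{\left(T,d \right)} = 1 \cdot 6 = 6$)
$N{\left(I \right)} = - \frac{25}{I}$ ($N{\left(I \right)} = 5 \left(- \frac{5}{I}\right) = - \frac{25}{I}$)
$a = - \frac{42}{115}$ ($a = \frac{7}{-6 - \frac{79}{6}} = \frac{7}{- \frac{115}{6}} = 7 \left(- \frac{6}{115}\right) = - \frac{42}{115} \approx -0.36522$)
$- 6 N{\left(y{\left(\left(-1\right) \left(-1\right),-4 \right)} \right)} a = - 6 \left(- \frac{25}{\left(-3\right) \left(-4\right)}\right) \left(- \frac{42}{115}\right) = - 6 \left(- \frac{25}{12}\right) \left(- \frac{42}{115}\right) = - 6 \left(\left(-25\right) \frac{1}{12}\right) \left(- \frac{42}{115}\right) = \left(-6\right) \left(- \frac{25}{12}\right) \left(- \frac{42}{115}\right) = \frac{25}{2} \left(- \frac{42}{115}\right) = - \frac{105}{23}$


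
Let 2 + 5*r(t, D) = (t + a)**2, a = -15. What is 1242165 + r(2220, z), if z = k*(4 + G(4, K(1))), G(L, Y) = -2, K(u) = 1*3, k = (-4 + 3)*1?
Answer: 11072848/5 ≈ 2.2146e+6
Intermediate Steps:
k = -1 (k = -1*1 = -1)
K(u) = 3
z = -2 (z = -(4 - 2) = -1*2 = -2)
r(t, D) = -2/5 + (-15 + t)**2/5 (r(t, D) = -2/5 + (t - 15)**2/5 = -2/5 + (-15 + t)**2/5)
1242165 + r(2220, z) = 1242165 + (-2/5 + (-15 + 2220)**2/5) = 1242165 + (-2/5 + (1/5)*2205**2) = 1242165 + (-2/5 + (1/5)*4862025) = 1242165 + (-2/5 + 972405) = 1242165 + 4862023/5 = 11072848/5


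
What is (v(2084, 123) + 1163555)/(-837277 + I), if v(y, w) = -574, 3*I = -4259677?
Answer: -3488943/6771508 ≈ -0.51524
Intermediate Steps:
I = -4259677/3 (I = (⅓)*(-4259677) = -4259677/3 ≈ -1.4199e+6)
(v(2084, 123) + 1163555)/(-837277 + I) = (-574 + 1163555)/(-837277 - 4259677/3) = 1162981/(-6771508/3) = 1162981*(-3/6771508) = -3488943/6771508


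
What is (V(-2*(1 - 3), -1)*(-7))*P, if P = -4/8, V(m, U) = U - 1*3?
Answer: -14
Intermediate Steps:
V(m, U) = -3 + U (V(m, U) = U - 3 = -3 + U)
P = -1/2 (P = -4*1/8 = -1/2 ≈ -0.50000)
(V(-2*(1 - 3), -1)*(-7))*P = ((-3 - 1)*(-7))*(-1/2) = -4*(-7)*(-1/2) = 28*(-1/2) = -14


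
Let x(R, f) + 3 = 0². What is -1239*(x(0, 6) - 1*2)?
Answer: 6195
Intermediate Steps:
x(R, f) = -3 (x(R, f) = -3 + 0² = -3 + 0 = -3)
-1239*(x(0, 6) - 1*2) = -1239*(-3 - 1*2) = -1239*(-3 - 2) = -1239*(-5) = 6195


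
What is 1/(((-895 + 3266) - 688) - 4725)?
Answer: -1/3042 ≈ -0.00032873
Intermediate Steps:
1/(((-895 + 3266) - 688) - 4725) = 1/((2371 - 688) - 4725) = 1/(1683 - 4725) = 1/(-3042) = -1/3042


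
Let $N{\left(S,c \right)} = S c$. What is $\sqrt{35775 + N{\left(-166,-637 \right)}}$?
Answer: $\sqrt{141517} \approx 376.19$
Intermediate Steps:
$\sqrt{35775 + N{\left(-166,-637 \right)}} = \sqrt{35775 - -105742} = \sqrt{35775 + 105742} = \sqrt{141517}$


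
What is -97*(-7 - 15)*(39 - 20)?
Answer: 40546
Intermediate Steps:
-97*(-7 - 15)*(39 - 20) = -(-2134)*19 = -97*(-418) = 40546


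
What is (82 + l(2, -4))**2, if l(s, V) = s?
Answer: 7056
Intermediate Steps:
(82 + l(2, -4))**2 = (82 + 2)**2 = 84**2 = 7056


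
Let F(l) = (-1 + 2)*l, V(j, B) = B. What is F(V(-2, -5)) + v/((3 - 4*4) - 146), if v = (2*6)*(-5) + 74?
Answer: -809/159 ≈ -5.0881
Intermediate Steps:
F(l) = l (F(l) = 1*l = l)
v = 14 (v = 12*(-5) + 74 = -60 + 74 = 14)
F(V(-2, -5)) + v/((3 - 4*4) - 146) = -5 + 14/((3 - 4*4) - 146) = -5 + 14/((3 - 16) - 146) = -5 + 14/(-13 - 146) = -5 + 14/(-159) = -5 - 1/159*14 = -5 - 14/159 = -809/159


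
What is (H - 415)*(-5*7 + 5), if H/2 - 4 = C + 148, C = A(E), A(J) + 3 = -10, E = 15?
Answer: 4110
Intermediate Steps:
A(J) = -13 (A(J) = -3 - 10 = -13)
C = -13
H = 278 (H = 8 + 2*(-13 + 148) = 8 + 2*135 = 8 + 270 = 278)
(H - 415)*(-5*7 + 5) = (278 - 415)*(-5*7 + 5) = -137*(-35 + 5) = -137*(-30) = 4110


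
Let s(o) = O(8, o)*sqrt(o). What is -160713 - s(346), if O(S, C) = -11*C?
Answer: -160713 + 3806*sqrt(346) ≈ -89917.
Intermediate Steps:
s(o) = -11*o**(3/2) (s(o) = (-11*o)*sqrt(o) = -11*o**(3/2))
-160713 - s(346) = -160713 - (-11)*346**(3/2) = -160713 - (-11)*346*sqrt(346) = -160713 - (-3806)*sqrt(346) = -160713 + 3806*sqrt(346)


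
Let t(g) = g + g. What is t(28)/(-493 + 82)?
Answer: -56/411 ≈ -0.13625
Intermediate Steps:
t(g) = 2*g
t(28)/(-493 + 82) = (2*28)/(-493 + 82) = 56/(-411) = 56*(-1/411) = -56/411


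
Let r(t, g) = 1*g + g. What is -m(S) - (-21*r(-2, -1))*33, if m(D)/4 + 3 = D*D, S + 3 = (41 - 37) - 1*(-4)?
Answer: -1474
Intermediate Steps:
S = 5 (S = -3 + ((41 - 37) - 1*(-4)) = -3 + (4 + 4) = -3 + 8 = 5)
m(D) = -12 + 4*D² (m(D) = -12 + 4*(D*D) = -12 + 4*D²)
r(t, g) = 2*g (r(t, g) = g + g = 2*g)
-m(S) - (-21*r(-2, -1))*33 = -(-12 + 4*5²) - (-42*(-1))*33 = -(-12 + 4*25) - (-21*(-2))*33 = -(-12 + 100) - 42*33 = -1*88 - 1*1386 = -88 - 1386 = -1474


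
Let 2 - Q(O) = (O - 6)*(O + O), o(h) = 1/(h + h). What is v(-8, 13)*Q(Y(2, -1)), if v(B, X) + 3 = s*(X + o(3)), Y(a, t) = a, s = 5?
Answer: 1131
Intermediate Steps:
o(h) = 1/(2*h)
Q(O) = 2 - 2*O*(-6 + O) (Q(O) = 2 - (O - 6)*(O + O) = 2 - (-6 + O)*2*O = 2 - 2*O*(-6 + O))
v(B, X) = -13/6 + 5*X (v(B, X) = -3 + 5*(X + (1/2)/3) = -3 + 5*(X + (1/2)*(1/3)) = -3 + 5*(X + 1/6) = -3 + 5*(1/6 + X) = -3 + (5/6 + 5*X) = -13/6 + 5*X)
v(-8, 13)*Q(Y(2, -1)) = (-13/6 + 5*13)*(2 - 2*2**2 + 12*2) = (-13/6 + 65)*(2 - 2*4 + 24) = 377*(2 - 8 + 24)/6 = (377/6)*18 = 1131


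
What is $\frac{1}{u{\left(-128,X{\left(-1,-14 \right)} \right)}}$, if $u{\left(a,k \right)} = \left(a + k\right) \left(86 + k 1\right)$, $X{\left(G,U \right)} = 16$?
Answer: $- \frac{1}{11424} \approx -8.7535 \cdot 10^{-5}$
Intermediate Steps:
$u{\left(a,k \right)} = \left(86 + k\right) \left(a + k\right)$ ($u{\left(a,k \right)} = \left(a + k\right) \left(86 + k\right) = \left(86 + k\right) \left(a + k\right)$)
$\frac{1}{u{\left(-128,X{\left(-1,-14 \right)} \right)}} = \frac{1}{16^{2} + 86 \left(-128\right) + 86 \cdot 16 - 2048} = \frac{1}{256 - 11008 + 1376 - 2048} = \frac{1}{-11424} = - \frac{1}{11424}$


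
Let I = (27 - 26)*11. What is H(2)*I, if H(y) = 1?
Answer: 11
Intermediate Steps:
I = 11 (I = 1*11 = 11)
H(2)*I = 1*11 = 11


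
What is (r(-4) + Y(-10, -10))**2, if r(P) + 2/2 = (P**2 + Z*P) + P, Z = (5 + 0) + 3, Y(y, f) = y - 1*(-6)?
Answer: 625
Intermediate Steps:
Y(y, f) = 6 + y (Y(y, f) = y + 6 = 6 + y)
Z = 8 (Z = 5 + 3 = 8)
r(P) = -1 + P**2 + 9*P (r(P) = -1 + ((P**2 + 8*P) + P) = -1 + (P**2 + 9*P) = -1 + P**2 + 9*P)
(r(-4) + Y(-10, -10))**2 = ((-1 + (-4)**2 + 9*(-4)) + (6 - 10))**2 = ((-1 + 16 - 36) - 4)**2 = (-21 - 4)**2 = (-25)**2 = 625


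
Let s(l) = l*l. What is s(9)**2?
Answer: 6561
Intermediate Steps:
s(l) = l**2
s(9)**2 = (9**2)**2 = 81**2 = 6561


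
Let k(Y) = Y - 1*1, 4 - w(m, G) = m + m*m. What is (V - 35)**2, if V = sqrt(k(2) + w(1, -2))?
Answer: (35 - sqrt(3))**2 ≈ 1106.8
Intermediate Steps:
w(m, G) = 4 - m - m**2 (w(m, G) = 4 - (m + m*m) = 4 - (m + m**2) = 4 + (-m - m**2) = 4 - m - m**2)
k(Y) = -1 + Y (k(Y) = Y - 1 = -1 + Y)
V = sqrt(3) (V = sqrt((-1 + 2) + (4 - 1*1 - 1*1**2)) = sqrt(1 + (4 - 1 - 1*1)) = sqrt(1 + (4 - 1 - 1)) = sqrt(1 + 2) = sqrt(3) ≈ 1.7320)
(V - 35)**2 = (sqrt(3) - 35)**2 = (-35 + sqrt(3))**2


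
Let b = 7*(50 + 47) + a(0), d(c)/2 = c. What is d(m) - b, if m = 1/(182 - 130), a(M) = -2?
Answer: -17601/26 ≈ -676.96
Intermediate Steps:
m = 1/52 ≈ 0.019231
d(c) = 2*c
b = 677 (b = 7*(50 + 47) - 2 = 7*97 - 2 = 679 - 2 = 677)
d(m) - b = 2*(1/52) - 1*677 = 1/26 - 677 = -17601/26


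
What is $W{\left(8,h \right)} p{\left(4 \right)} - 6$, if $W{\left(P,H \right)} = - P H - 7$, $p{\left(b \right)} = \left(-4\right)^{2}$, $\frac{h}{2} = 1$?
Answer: $-374$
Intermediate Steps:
$h = 2$ ($h = 2 \cdot 1 = 2$)
$p{\left(b \right)} = 16$
$W{\left(P,H \right)} = -7 - H P$ ($W{\left(P,H \right)} = - H P - 7 = -7 - H P$)
$W{\left(8,h \right)} p{\left(4 \right)} - 6 = \left(-7 - 2 \cdot 8\right) 16 - 6 = \left(-7 - 16\right) 16 - 6 = \left(-23\right) 16 - 6 = -368 - 6 = -374$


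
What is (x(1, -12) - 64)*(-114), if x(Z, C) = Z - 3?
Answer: 7524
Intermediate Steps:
x(Z, C) = -3 + Z
(x(1, -12) - 64)*(-114) = ((-3 + 1) - 64)*(-114) = (-2 - 64)*(-114) = -66*(-114) = 7524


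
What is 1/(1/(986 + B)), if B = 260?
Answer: 1246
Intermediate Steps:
1/(1/(986 + B)) = 1/(1/(986 + 260)) = 1/(1/1246) = 1246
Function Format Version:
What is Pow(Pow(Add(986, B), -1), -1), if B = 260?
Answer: 1246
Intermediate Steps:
Pow(Pow(Add(986, B), -1), -1) = Pow(Pow(Add(986, 260), -1), -1) = Pow(Pow(1246, -1), -1) = Pow(Rational(1, 1246), -1) = 1246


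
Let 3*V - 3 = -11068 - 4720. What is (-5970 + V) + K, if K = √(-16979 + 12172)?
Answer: -33695/3 + I*√4807 ≈ -11232.0 + 69.333*I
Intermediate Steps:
V = -15785/3 (V = 1 + (-11068 - 4720)/3 = 1 + (⅓)*(-15788) = 1 - 15788/3 = -15785/3 ≈ -5261.7)
K = I*√4807 (K = √(-4807) = I*√4807 ≈ 69.333*I)
(-5970 + V) + K = (-5970 - 15785/3) + I*√4807 = -33695/3 + I*√4807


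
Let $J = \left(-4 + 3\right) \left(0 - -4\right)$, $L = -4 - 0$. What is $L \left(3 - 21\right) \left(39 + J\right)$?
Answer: $2520$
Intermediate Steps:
$L = -4$ ($L = -4 + 0 = -4$)
$J = -4$ ($J = - (0 + 4) = \left(-1\right) 4 = -4$)
$L \left(3 - 21\right) \left(39 + J\right) = - 4 \left(3 - 21\right) \left(39 - 4\right) = - 4 \left(\left(-18\right) 35\right) = \left(-4\right) \left(-630\right) = 2520$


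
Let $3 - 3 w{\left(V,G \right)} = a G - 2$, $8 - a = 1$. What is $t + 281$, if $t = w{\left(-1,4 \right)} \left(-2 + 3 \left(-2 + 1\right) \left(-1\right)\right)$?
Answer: $\frac{820}{3} \approx 273.33$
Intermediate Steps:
$a = 7$ ($a = 8 - 1 = 7$)
$w{\left(V,G \right)} = \frac{5}{3} - \frac{7 G}{3}$ ($w{\left(V,G \right)} = 1 - \frac{7 G - 2}{3} = 1 - \frac{-2 + 7 G}{3} = 1 - \left(- \frac{2}{3} + \frac{7 G}{3}\right) = \frac{5}{3} - \frac{7 G}{3}$)
$t = - \frac{23}{3}$ ($t = \left(\frac{5}{3} - \frac{28}{3}\right) \left(-2 + 3 \left(-2 + 1\right) \left(-1\right)\right) = \left(\frac{5}{3} - \frac{28}{3}\right) \left(-2 + 3 \left(-1\right) \left(-1\right)\right) = - \frac{23 \left(-2 - -3\right)}{3} = - \frac{23 \left(-2 + 3\right)}{3} = \left(- \frac{23}{3}\right) 1 = - \frac{23}{3} \approx -7.6667$)
$t + 281 = - \frac{23}{3} + 281 = \frac{820}{3}$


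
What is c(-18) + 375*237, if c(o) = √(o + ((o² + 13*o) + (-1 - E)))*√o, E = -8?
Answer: 88875 + 3*I*√158 ≈ 88875.0 + 37.709*I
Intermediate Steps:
c(o) = √o*√(7 + o² + 14*o) (c(o) = √(o + ((o² + 13*o) + (-1 - 1*(-8))))*√o = √(o + ((o² + 13*o) + (-1 + 8)))*√o = √(o + ((o² + 13*o) + 7))*√o = √(o + (7 + o² + 13*o))*√o = √(7 + o² + 14*o)*√o = √o*√(7 + o² + 14*o))
c(-18) + 375*237 = √(-18)*√(7 + (-18)² + 14*(-18)) + 375*237 = (3*I*√2)*√(7 + 324 - 252) + 88875 = (3*I*√2)*√79 + 88875 = 3*I*√158 + 88875 = 88875 + 3*I*√158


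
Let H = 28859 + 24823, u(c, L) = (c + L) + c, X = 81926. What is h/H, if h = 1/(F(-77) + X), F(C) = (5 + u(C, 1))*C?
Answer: 1/5009711604 ≈ 1.9961e-10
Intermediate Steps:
u(c, L) = L + 2*c (u(c, L) = (L + c) + c = L + 2*c)
H = 53682
F(C) = C*(6 + 2*C) (F(C) = (5 + (1 + 2*C))*C = (6 + 2*C)*C = C*(6 + 2*C))
h = 1/93322 (h = 1/(2*(-77)*(3 - 77) + 81926) = 1/(2*(-77)*(-74) + 81926) = 1/(11396 + 81926) = 1/93322 ≈ 1.0716e-5)
h/H = (1/93322)/53682 = (1/93322)*(1/53682) = 1/5009711604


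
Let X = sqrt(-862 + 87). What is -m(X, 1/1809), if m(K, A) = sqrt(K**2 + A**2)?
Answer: -I*sqrt(2536172774)/1809 ≈ -27.839*I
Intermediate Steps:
X = 5*I*sqrt(31) (X = sqrt(-775) = 5*I*sqrt(31) ≈ 27.839*I)
m(K, A) = sqrt(A**2 + K**2)
-m(X, 1/1809) = -sqrt((1/1809)**2 + (5*I*sqrt(31))**2) = -sqrt((1/1809)**2 - 775) = -sqrt(1/3272481 - 775) = -sqrt(-2536172774/3272481) = -I*sqrt(2536172774)/1809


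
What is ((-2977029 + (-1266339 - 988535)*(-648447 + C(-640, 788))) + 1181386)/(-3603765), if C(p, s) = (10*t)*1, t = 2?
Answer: -97474625837/240251 ≈ -4.0572e+5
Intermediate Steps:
C(p, s) = 20 (C(p, s) = (10*2)*1 = 20*1 = 20)
((-2977029 + (-1266339 - 988535)*(-648447 + C(-640, 788))) + 1181386)/(-3603765) = ((-2977029 + (-1266339 - 988535)*(-648447 + 20)) + 1181386)/(-3603765) = ((-2977029 - 2254874*(-648427)) + 1181386)*(-1/3603765) = ((-2977029 + 1462121183198) + 1181386)*(-1/3603765) = (1462118206169 + 1181386)*(-1/3603765) = 1462119387555*(-1/3603765) = -97474625837/240251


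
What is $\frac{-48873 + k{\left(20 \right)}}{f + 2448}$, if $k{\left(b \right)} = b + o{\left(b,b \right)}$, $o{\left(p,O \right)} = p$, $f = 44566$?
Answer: $- \frac{48833}{47014} \approx -1.0387$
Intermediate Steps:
$k{\left(b \right)} = 2 b$ ($k{\left(b \right)} = b + b = 2 b$)
$\frac{-48873 + k{\left(20 \right)}}{f + 2448} = \frac{-48873 + 2 \cdot 20}{44566 + 2448} = \frac{-48873 + 40}{47014} = \left(-48833\right) \frac{1}{47014} = - \frac{48833}{47014}$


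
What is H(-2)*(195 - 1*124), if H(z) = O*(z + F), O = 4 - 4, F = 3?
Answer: 0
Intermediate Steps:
O = 0
H(z) = 0 (H(z) = 0*(z + 3) = 0*(3 + z) = 0)
H(-2)*(195 - 1*124) = 0*(195 - 1*124) = 0*(195 - 124) = 0*71 = 0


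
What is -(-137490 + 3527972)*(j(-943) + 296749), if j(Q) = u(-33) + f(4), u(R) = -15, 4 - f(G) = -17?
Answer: -1006142485910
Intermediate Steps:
f(G) = 21 (f(G) = 4 - 1*(-17) = 4 + 17 = 21)
j(Q) = 6 (j(Q) = -15 + 21 = 6)
-(-137490 + 3527972)*(j(-943) + 296749) = -(-137490 + 3527972)*(6 + 296749) = -3390482*296755 = -1*1006142485910 = -1006142485910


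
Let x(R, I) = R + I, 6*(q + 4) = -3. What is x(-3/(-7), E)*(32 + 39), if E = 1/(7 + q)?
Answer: 2059/35 ≈ 58.829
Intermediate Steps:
q = -9/2 (q = -4 + (⅙)*(-3) = -4 - ½ = -9/2 ≈ -4.5000)
E = ⅖ (E = 1/(7 - 9/2) = 1/(5/2) = ⅖ ≈ 0.40000)
x(R, I) = I + R
x(-3/(-7), E)*(32 + 39) = (⅖ - 3/(-7))*(32 + 39) = (⅖ - 3*(-⅐))*71 = (⅖ + 3/7)*71 = (29/35)*71 = 2059/35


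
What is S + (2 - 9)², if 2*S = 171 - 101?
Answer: 84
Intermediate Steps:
S = 35 (S = (171 - 101)/2 = (½)*70 = 35)
S + (2 - 9)² = 35 + (2 - 9)² = 35 + (-7)² = 35 + 49 = 84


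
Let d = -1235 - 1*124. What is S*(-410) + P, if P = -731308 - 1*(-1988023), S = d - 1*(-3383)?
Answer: 426875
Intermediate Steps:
d = -1359 (d = -1235 - 124 = -1359)
S = 2024 (S = -1359 - 1*(-3383) = -1359 + 3383 = 2024)
P = 1256715 (P = -731308 + 1988023 = 1256715)
S*(-410) + P = 2024*(-410) + 1256715 = -829840 + 1256715 = 426875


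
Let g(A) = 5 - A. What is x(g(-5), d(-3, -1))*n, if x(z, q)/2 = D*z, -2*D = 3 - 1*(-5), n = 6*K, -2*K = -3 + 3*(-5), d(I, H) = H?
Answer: -4320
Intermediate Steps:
K = 9 (K = -(-3 + 3*(-5))/2 = -(-3 - 15)/2 = -½*(-18) = 9)
n = 54 (n = 6*9 = 54)
D = -4 (D = -(3 - 1*(-5))/2 = -(3 + 5)/2 = -½*8 = -4)
x(z, q) = -8*z (x(z, q) = 2*(-4*z) = -8*z)
x(g(-5), d(-3, -1))*n = -8*(5 - 1*(-5))*54 = -8*(5 + 5)*54 = -8*10*54 = -80*54 = -4320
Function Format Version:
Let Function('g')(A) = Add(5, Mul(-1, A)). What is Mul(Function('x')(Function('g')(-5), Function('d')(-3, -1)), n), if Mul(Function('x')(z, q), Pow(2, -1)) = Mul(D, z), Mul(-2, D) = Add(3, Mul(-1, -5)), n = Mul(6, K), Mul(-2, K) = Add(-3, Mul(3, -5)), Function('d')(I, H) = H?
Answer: -4320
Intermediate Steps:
K = 9 (K = Mul(Rational(-1, 2), Add(-3, Mul(3, -5))) = Mul(Rational(-1, 2), Add(-3, -15)) = Mul(Rational(-1, 2), -18) = 9)
n = 54 (n = Mul(6, 9) = 54)
D = -4 (D = Mul(Rational(-1, 2), Add(3, Mul(-1, -5))) = Mul(Rational(-1, 2), Add(3, 5)) = Mul(Rational(-1, 2), 8) = -4)
Function('x')(z, q) = Mul(-8, z) (Function('x')(z, q) = Mul(2, Mul(-4, z)) = Mul(-8, z))
Mul(Function('x')(Function('g')(-5), Function('d')(-3, -1)), n) = Mul(Mul(-8, Add(5, Mul(-1, -5))), 54) = Mul(Mul(-8, Add(5, 5)), 54) = Mul(Mul(-8, 10), 54) = Mul(-80, 54) = -4320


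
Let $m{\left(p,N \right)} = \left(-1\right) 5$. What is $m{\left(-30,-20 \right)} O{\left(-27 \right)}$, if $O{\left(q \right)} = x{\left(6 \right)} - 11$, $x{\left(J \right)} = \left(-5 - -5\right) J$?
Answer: $55$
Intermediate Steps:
$m{\left(p,N \right)} = -5$
$x{\left(J \right)} = 0$ ($x{\left(J \right)} = \left(-5 + 5\right) J = 0 J = 0$)
$O{\left(q \right)} = -11$ ($O{\left(q \right)} = 0 - 11 = -11$)
$m{\left(-30,-20 \right)} O{\left(-27 \right)} = \left(-5\right) \left(-11\right) = 55$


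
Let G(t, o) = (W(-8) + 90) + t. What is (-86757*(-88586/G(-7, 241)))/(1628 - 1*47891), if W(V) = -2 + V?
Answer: -2561818534/1125733 ≈ -2275.7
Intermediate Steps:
G(t, o) = 80 + t (G(t, o) = ((-2 - 8) + 90) + t = (-10 + 90) + t = 80 + t)
(-86757*(-88586/G(-7, 241)))/(1628 - 1*47891) = (-86757*(-88586/(80 - 7)))/(1628 - 1*47891) = (-86757/(73*(-1/88586)))/(1628 - 47891) = -86757/(-73/88586)/(-46263) = -86757*(-88586/73)*(-1/46263) = (7685455602/73)*(-1/46263) = -2561818534/1125733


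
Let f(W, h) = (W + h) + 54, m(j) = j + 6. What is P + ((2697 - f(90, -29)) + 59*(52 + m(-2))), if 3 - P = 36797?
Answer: -30908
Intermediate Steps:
m(j) = 6 + j
f(W, h) = 54 + W + h
P = -36794 (P = 3 - 1*36797 = 3 - 36797 = -36794)
P + ((2697 - f(90, -29)) + 59*(52 + m(-2))) = -36794 + ((2697 - (54 + 90 - 29)) + 59*(52 + (6 - 2))) = -36794 + ((2697 - 1*115) + 59*(52 + 4)) = -36794 + ((2697 - 115) + 59*56) = -36794 + (2582 + 3304) = -36794 + 5886 = -30908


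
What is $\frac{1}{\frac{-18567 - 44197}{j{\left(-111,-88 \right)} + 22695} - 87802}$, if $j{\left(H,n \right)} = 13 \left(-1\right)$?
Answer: $- \frac{11341}{995793864} \approx -1.1389 \cdot 10^{-5}$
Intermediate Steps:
$j{\left(H,n \right)} = -13$
$\frac{1}{\frac{-18567 - 44197}{j{\left(-111,-88 \right)} + 22695} - 87802} = \frac{1}{\frac{-18567 - 44197}{-13 + 22695} - 87802} = \frac{1}{- \frac{62764}{22682} - 87802} = \frac{1}{\left(-62764\right) \frac{1}{22682} - 87802} = \frac{1}{- \frac{31382}{11341} - 87802} = \frac{1}{- \frac{995793864}{11341}} = - \frac{11341}{995793864}$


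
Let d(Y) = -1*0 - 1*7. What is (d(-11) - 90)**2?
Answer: 9409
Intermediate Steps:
d(Y) = -7 (d(Y) = 0 - 7 = -7)
(d(-11) - 90)**2 = (-7 - 90)**2 = (-97)**2 = 9409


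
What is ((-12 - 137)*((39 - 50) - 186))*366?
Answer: 10743198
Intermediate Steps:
((-12 - 137)*((39 - 50) - 186))*366 = -149*(-11 - 186)*366 = -149*(-197)*366 = 29353*366 = 10743198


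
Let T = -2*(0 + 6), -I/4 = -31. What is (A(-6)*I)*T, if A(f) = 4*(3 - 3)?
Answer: 0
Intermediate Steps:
I = 124 (I = -4*(-31) = 124)
A(f) = 0 (A(f) = 4*0 = 0)
T = -12 (T = -2*6 = -12)
(A(-6)*I)*T = (0*124)*(-12) = 0*(-12) = 0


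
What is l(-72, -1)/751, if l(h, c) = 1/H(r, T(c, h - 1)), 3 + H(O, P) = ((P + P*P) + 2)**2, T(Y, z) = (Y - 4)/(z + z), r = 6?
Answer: 454371856/390006466951 ≈ 0.0011650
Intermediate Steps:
T(Y, z) = (-4 + Y)/(2*z) (T(Y, z) = (-4 + Y)/((2*z)) = (-4 + Y)*(1/(2*z)) = (-4 + Y)/(2*z))
H(O, P) = -3 + (2 + P + P**2)**2 (H(O, P) = -3 + ((P + P*P) + 2)**2 = -3 + ((P + P**2) + 2)**2 = -3 + (2 + P + P**2)**2)
l(h, c) = 1/(-3 + (2 + (-4 + c)/(2*(-1 + h)) + (-4 + c)**2/(4*(-1 + h)**2))**2) (l(h, c) = 1/(-3 + (2 + (-4 + c)/(2*(h - 1)) + ((-4 + c)/(2*(h - 1)))**2)**2) = 1/(-3 + (2 + (-4 + c)/(2*(-1 + h)) + ((-4 + c)/(2*(-1 + h)))**2)**2) = 1/(-3 + (2 + (-4 + c)/(2*(-1 + h)) + (-4 + c)**2/(4*(-1 + h)**2))**2))
l(-72, -1)/751 = (16*(-1 - 72)**4/(((-4 - 1)**2 + 8*(-1 - 72)**2 + 2*(-1 - 72)*(-4 - 1))**2 - 48*(-1 - 72)**4))/751 = (16*(-73)**4/(((-5)**2 + 8*(-73)**2 + 2*(-73)*(-5))**2 - 48*(-73)**4))*(1/751) = (16*28398241/((25 + 8*5329 + 730)**2 - 48*28398241))*(1/751) = (16*28398241/((25 + 42632 + 730)**2 - 1363115568))*(1/751) = (16*28398241/(43387**2 - 1363115568))*(1/751) = (16*28398241/(1882431769 - 1363115568))*(1/751) = (16*28398241/519316201)*(1/751) = (16*28398241*(1/519316201))*(1/751) = (454371856/519316201)*(1/751) = 454371856/390006466951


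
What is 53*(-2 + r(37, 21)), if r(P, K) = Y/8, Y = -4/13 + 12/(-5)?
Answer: -8056/65 ≈ -123.94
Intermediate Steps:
Y = -176/65 (Y = -4*1/13 + 12*(-1/5) = -4/13 - 12/5 = -176/65 ≈ -2.7077)
r(P, K) = -22/65 (r(P, K) = -176/65/8 = -176/65*1/8 = -22/65)
53*(-2 + r(37, 21)) = 53*(-2 - 22/65) = 53*(-152/65) = -8056/65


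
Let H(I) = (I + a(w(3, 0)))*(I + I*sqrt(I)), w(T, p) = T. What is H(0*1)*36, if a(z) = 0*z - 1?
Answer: 0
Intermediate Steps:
a(z) = -1 (a(z) = 0 - 1 = -1)
H(I) = (-1 + I)*(I + I**(3/2)) (H(I) = (I - 1)*(I + I*sqrt(I)) = (-1 + I)*(I + I**(3/2)))
H(0*1)*36 = ((0*1)**2 + (0*1)**(5/2) - 0 - (0*1)**(3/2))*36 = (0**2 + 0**(5/2) - 1*0 - 0**(3/2))*36 = (0 + 0 + 0 - 1*0)*36 = (0 + 0 + 0 + 0)*36 = 0*36 = 0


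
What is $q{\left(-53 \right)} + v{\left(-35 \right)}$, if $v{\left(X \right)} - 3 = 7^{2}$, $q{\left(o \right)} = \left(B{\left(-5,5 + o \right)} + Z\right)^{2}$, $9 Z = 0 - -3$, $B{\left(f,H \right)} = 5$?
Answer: $\frac{724}{9} \approx 80.444$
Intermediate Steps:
$Z = \frac{1}{3}$ ($Z = \frac{0 - -3}{9} = \frac{0 + 3}{9} = \frac{1}{9} \cdot 3 = \frac{1}{3} \approx 0.33333$)
$q{\left(o \right)} = \frac{256}{9}$ ($q{\left(o \right)} = \left(5 + \frac{1}{3}\right)^{2} = \left(\frac{16}{3}\right)^{2} = \frac{256}{9}$)
$v{\left(X \right)} = 52$ ($v{\left(X \right)} = 3 + 7^{2} = 3 + 49 = 52$)
$q{\left(-53 \right)} + v{\left(-35 \right)} = \frac{256}{9} + 52 = \frac{724}{9}$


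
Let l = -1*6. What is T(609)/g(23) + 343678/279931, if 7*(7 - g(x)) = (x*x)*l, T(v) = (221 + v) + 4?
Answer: 2741911372/902217613 ≈ 3.0391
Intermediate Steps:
T(v) = 225 + v
l = -6
g(x) = 7 + 6*x²/7 (g(x) = 7 - x*x*(-6)/7 = 7 - x²*(-6)/7 = 7 - (-6)*x²/7 = 7 + 6*x²/7)
T(609)/g(23) + 343678/279931 = (225 + 609)/(7 + (6/7)*23²) + 343678/279931 = 834/(7 + (6/7)*529) + 343678*(1/279931) = 834/(7 + 3174/7) + 343678/279931 = 834/(3223/7) + 343678/279931 = 834*(7/3223) + 343678/279931 = 5838/3223 + 343678/279931 = 2741911372/902217613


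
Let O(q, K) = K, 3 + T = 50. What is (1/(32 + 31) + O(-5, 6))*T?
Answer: 17813/63 ≈ 282.75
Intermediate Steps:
T = 47 (T = -3 + 50 = 47)
(1/(32 + 31) + O(-5, 6))*T = (1/(32 + 31) + 6)*47 = (1/63 + 6)*47 = (379/63)*47 = 17813/63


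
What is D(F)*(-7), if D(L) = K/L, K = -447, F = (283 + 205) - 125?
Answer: 1043/121 ≈ 8.6198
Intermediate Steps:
F = 363 (F = 488 - 125 = 363)
D(L) = -447/L
D(F)*(-7) = -447/363*(-7) = -447*1/363*(-7) = -149/121*(-7) = 1043/121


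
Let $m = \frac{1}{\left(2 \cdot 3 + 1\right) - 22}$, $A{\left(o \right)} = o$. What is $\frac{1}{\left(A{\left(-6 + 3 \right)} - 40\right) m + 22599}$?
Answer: $\frac{15}{339028} \approx 4.4244 \cdot 10^{-5}$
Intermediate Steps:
$m = - \frac{1}{15}$ ($m = \frac{1}{\left(6 + 1\right) - 22} = \frac{1}{7 - 22} = \frac{1}{-15} = - \frac{1}{15} \approx -0.066667$)
$\frac{1}{\left(A{\left(-6 + 3 \right)} - 40\right) m + 22599} = \frac{1}{\left(\left(-6 + 3\right) - 40\right) \left(- \frac{1}{15}\right) + 22599} = \frac{1}{\left(-3 - 40\right) \left(- \frac{1}{15}\right) + 22599} = \frac{1}{\left(-43\right) \left(- \frac{1}{15}\right) + 22599} = \frac{1}{\frac{43}{15} + 22599} = \frac{1}{\frac{339028}{15}} = \frac{15}{339028}$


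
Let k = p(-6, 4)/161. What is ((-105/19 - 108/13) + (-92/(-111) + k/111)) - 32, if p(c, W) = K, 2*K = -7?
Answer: -56759969/1261182 ≈ -45.005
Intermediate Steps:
K = -7/2 (K = (½)*(-7) = -7/2 ≈ -3.5000)
p(c, W) = -7/2
k = -1/46 (k = -7/2/161 = -7/2*1/161 = -1/46 ≈ -0.021739)
((-105/19 - 108/13) + (-92/(-111) + k/111)) - 32 = ((-105/19 - 108/13) + (-92/(-111) - 1/46/111)) - 32 = ((-105*1/19 - 108*1/13) + (-92*(-1/111) - 1/46*1/111)) - 32 = ((-105/19 - 108/13) + (92/111 - 1/5106)) - 32 = (-3417/247 + 4231/5106) - 32 = -16402145/1261182 - 32 = -56759969/1261182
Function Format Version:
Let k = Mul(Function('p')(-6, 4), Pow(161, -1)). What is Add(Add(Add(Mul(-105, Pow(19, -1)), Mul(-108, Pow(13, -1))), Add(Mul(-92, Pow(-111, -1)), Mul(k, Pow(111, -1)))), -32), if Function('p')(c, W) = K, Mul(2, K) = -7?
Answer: Rational(-56759969, 1261182) ≈ -45.005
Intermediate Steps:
K = Rational(-7, 2) (K = Mul(Rational(1, 2), -7) = Rational(-7, 2) ≈ -3.5000)
Function('p')(c, W) = Rational(-7, 2)
k = Rational(-1, 46) (k = Mul(Rational(-7, 2), Pow(161, -1)) = Mul(Rational(-7, 2), Rational(1, 161)) = Rational(-1, 46) ≈ -0.021739)
Add(Add(Add(Mul(-105, Pow(19, -1)), Mul(-108, Pow(13, -1))), Add(Mul(-92, Pow(-111, -1)), Mul(k, Pow(111, -1)))), -32) = Add(Add(Add(Mul(-105, Pow(19, -1)), Mul(-108, Pow(13, -1))), Add(Mul(-92, Pow(-111, -1)), Mul(Rational(-1, 46), Pow(111, -1)))), -32) = Add(Add(Add(Mul(-105, Rational(1, 19)), Mul(-108, Rational(1, 13))), Add(Mul(-92, Rational(-1, 111)), Mul(Rational(-1, 46), Rational(1, 111)))), -32) = Add(Add(Add(Rational(-105, 19), Rational(-108, 13)), Add(Rational(92, 111), Rational(-1, 5106))), -32) = Add(Add(Rational(-3417, 247), Rational(4231, 5106)), -32) = Add(Rational(-16402145, 1261182), -32) = Rational(-56759969, 1261182)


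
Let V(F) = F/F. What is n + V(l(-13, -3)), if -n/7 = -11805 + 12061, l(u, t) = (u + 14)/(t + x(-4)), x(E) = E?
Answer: -1791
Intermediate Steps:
l(u, t) = (14 + u)/(-4 + t) (l(u, t) = (u + 14)/(t - 4) = (14 + u)/(-4 + t))
V(F) = 1
n = -1792 (n = -7*(-11805 + 12061) = -7*256 = -1792)
n + V(l(-13, -3)) = -1792 + 1 = -1791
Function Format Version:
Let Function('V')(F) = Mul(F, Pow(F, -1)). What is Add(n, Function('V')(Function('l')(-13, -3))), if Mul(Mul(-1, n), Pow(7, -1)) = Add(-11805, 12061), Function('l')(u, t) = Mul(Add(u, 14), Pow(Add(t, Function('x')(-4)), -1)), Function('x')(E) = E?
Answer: -1791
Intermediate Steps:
Function('l')(u, t) = Mul(Pow(Add(-4, t), -1), Add(14, u)) (Function('l')(u, t) = Mul(Add(u, 14), Pow(Add(t, -4), -1)) = Mul(Add(14, u), Pow(Add(-4, t), -1)) = Mul(Pow(Add(-4, t), -1), Add(14, u)))
Function('V')(F) = 1
n = -1792 (n = Mul(-7, Add(-11805, 12061)) = Mul(-7, 256) = -1792)
Add(n, Function('V')(Function('l')(-13, -3))) = Add(-1792, 1) = -1791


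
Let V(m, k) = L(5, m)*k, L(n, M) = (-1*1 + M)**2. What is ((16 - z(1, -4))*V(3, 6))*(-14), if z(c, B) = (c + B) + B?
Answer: -7728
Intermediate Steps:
L(n, M) = (-1 + M)**2
V(m, k) = k*(-1 + m)**2 (V(m, k) = (-1 + m)**2*k = k*(-1 + m)**2)
z(c, B) = c + 2*B (z(c, B) = (B + c) + B = c + 2*B)
((16 - z(1, -4))*V(3, 6))*(-14) = ((16 - (1 + 2*(-4)))*(6*(-1 + 3)**2))*(-14) = ((16 - (1 - 8))*(6*2**2))*(-14) = ((16 - 1*(-7))*(6*4))*(-14) = ((16 + 7)*24)*(-14) = (23*24)*(-14) = 552*(-14) = -7728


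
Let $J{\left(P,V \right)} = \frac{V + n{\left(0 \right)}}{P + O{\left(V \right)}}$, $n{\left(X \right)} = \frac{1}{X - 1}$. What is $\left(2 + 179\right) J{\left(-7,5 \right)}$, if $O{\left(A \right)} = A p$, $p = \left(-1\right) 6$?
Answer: $- \frac{724}{37} \approx -19.568$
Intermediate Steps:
$p = -6$
$n{\left(X \right)} = \frac{1}{-1 + X}$
$O{\left(A \right)} = - 6 A$ ($O{\left(A \right)} = A \left(-6\right) = - 6 A$)
$J{\left(P,V \right)} = \frac{-1 + V}{P - 6 V}$ ($J{\left(P,V \right)} = \frac{V + \frac{1}{-1 + 0}}{P - 6 V} = \frac{V + \frac{1}{-1}}{P - 6 V} = \frac{V - 1}{P - 6 V} = \frac{-1 + V}{P - 6 V}$)
$\left(2 + 179\right) J{\left(-7,5 \right)} = \left(2 + 179\right) \frac{-1 + 5}{-7 - 30} = 181 \frac{1}{-7 - 30} \cdot 4 = 181 \frac{1}{-37} \cdot 4 = 181 \left(\left(- \frac{1}{37}\right) 4\right) = 181 \left(- \frac{4}{37}\right) = - \frac{724}{37}$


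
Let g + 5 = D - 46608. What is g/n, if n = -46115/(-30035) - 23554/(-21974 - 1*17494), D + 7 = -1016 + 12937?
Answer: -587613378066/36107303 ≈ -16274.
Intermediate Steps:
D = 11914 (D = -7 + (-1016 + 12937) = -7 + 11921 = 11914)
g = -34699 (g = -5 + (11914 - 46608) = -5 - 34694 = -34699)
n = 252751121/118542138 (n = -46115*(-1/30035) - 23554/(-21974 - 17494) = 9223/6007 - 23554/(-39468) = 9223/6007 - 23554*(-1/39468) = 9223/6007 + 11777/19734 = 252751121/118542138 ≈ 2.1322)
g/n = -34699/252751121/118542138 = -34699*118542138/252751121 = -587613378066/36107303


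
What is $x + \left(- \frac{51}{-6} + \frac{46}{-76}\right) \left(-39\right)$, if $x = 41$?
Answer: $- \frac{5071}{19} \approx -266.89$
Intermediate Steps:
$x + \left(- \frac{51}{-6} + \frac{46}{-76}\right) \left(-39\right) = 41 + \left(- \frac{51}{-6} + \frac{46}{-76}\right) \left(-39\right) = 41 + \left(\left(-51\right) \left(- \frac{1}{6}\right) + 46 \left(- \frac{1}{76}\right)\right) \left(-39\right) = 41 + \left(\frac{17}{2} - \frac{23}{38}\right) \left(-39\right) = 41 + \frac{150}{19} \left(-39\right) = 41 - \frac{5850}{19} = - \frac{5071}{19}$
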